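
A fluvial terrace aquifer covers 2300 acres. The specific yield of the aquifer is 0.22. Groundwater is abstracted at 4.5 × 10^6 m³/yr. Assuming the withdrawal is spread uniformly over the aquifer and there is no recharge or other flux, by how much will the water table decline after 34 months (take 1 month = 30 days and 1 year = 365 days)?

A = 2300 acres = 9.308 × 10^6 m²
Q = 4.5 × 10^6 m³/yr = 12330 m³/d
t = 34 months = 1020 d
ΔV = Q × t = 12330 m³/d × 1020 d = 1.258 × 10^7 m³
Δh = ΔV / (Sy × A) = 1.258 × 10^7 / (0.22 × 9.308 × 10^6) = 6.141 m

Δh ≈ 6.14 m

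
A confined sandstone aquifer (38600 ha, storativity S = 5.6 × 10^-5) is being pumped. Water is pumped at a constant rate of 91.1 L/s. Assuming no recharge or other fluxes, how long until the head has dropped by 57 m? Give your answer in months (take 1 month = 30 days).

A = 38600 ha = 3.86 × 10^8 m²
ΔV = S × A × Δh = 5.6 × 10^-5 × 3.86 × 10^8 × 57 = 1.232 × 10^6 m³
Q = 91.1 L/s = 7871 m³/d
t = ΔV / Q = 1.232 × 10^6 m³ / 7871 m³/d = 156.5 d
t = 156.5 d ≈ 5.218 months

t ≈ 5.22 months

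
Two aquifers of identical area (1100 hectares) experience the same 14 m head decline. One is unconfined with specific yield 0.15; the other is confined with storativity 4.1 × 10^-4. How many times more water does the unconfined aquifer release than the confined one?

A = 1100 hectares = 1.1 × 10^7 m²
Unconfined: ΔV_u = Sy × A × Δh = 0.15 × 1.1 × 10^7 × 14 = 2.31 × 10^7 m³
Confined: ΔV_c = S × A × Δh = 4.1 × 10^-4 × 1.1 × 10^7 × 14 = 63140 m³
Ratio = ΔV_u / ΔV_c = Sy / S = 0.15 / 4.1 × 10^-4 = 365.9

ΔV_u / ΔV_c ≈ 366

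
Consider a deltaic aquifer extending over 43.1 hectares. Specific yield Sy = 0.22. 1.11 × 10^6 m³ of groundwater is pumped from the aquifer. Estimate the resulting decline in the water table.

Δh ≈ 11.7 m

A = 43.1 hectares = 4.31 × 10^5 m²
Δh = ΔV / (Sy × A) = 1.11 × 10^6 m³ / (0.22 × 4.31 × 10^5 m²) = 11.71 m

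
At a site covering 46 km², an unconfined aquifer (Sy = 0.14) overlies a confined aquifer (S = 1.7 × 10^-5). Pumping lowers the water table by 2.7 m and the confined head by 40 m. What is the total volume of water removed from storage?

ΔV ≈ 1.74 × 10^7 m³

A = 46 km² = 4.6 × 10^7 m²
Unconfined: ΔV_u = Sy × A × Δh_u = 0.14 × 4.6 × 10^7 × 2.7 = 1.739 × 10^7 m³
Confined: ΔV_c = S × A × Δh_c = 1.7 × 10^-5 × 4.6 × 10^7 × 40 = 31280 m³
Total ΔV = 1.739 × 10^7 + 31280 = 1.742 × 10^7 m³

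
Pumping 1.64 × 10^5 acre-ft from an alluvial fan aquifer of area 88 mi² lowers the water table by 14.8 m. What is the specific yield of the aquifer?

A = 88 mi² = 2.279 × 10^8 m²
ΔV = 1.64 × 10^5 acre-ft = 2.023 × 10^8 m³
Sy = ΔV / (A × Δh) = 2.023 × 10^8 m³ / (2.279 × 10^8 m² × 14.8 m) = 0.05997

Sy ≈ 0.06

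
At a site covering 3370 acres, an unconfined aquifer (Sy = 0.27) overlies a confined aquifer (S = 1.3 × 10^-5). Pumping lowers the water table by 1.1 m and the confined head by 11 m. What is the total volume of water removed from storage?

ΔV ≈ 4.05 × 10^6 m³

A = 3370 acres = 1.364 × 10^7 m²
Unconfined: ΔV_u = Sy × A × Δh_u = 0.27 × 1.364 × 10^7 × 1.1 = 4.05 × 10^6 m³
Confined: ΔV_c = S × A × Δh_c = 1.3 × 10^-5 × 1.364 × 10^7 × 11 = 1950 m³
Total ΔV = 4.05 × 10^6 + 1950 = 4.052 × 10^6 m³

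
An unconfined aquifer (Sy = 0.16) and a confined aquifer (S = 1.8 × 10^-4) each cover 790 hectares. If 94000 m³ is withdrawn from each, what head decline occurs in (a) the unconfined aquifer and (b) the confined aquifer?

Δh_u ≈ 0.0744 m; Δh_c ≈ 66.1 m

A = 790 hectares = 7.9 × 10^6 m²
Unconfined: Δh_u = ΔV/(Sy·A) = 94000/(0.16 × 7.9 × 10^6) = 0.07437 m
Confined: Δh_c = ΔV/(S·A) = 94000/(1.8 × 10^-4 × 7.9 × 10^6) = 66.1 m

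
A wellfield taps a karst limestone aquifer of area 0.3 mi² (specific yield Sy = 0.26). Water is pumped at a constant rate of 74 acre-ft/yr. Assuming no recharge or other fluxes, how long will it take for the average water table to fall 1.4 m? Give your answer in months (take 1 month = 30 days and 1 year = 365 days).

t ≈ 37.7 months

A = 0.3 mi² = 7.77 × 10^5 m²
ΔV = Sy × A × Δh = 0.26 × 7.77 × 10^5 × 1.4 = 2.828 × 10^5 m³
Q = 74 acre-ft/yr = 250.1 m³/d
t = ΔV / Q = 2.828 × 10^5 m³ / 250.1 m³/d = 1131 d
t = 1131 d ≈ 37.7 months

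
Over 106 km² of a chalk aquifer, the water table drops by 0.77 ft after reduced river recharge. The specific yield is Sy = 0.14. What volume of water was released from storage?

A = 106 km² = 1.06 × 10^8 m²
Δh = 0.77 ft = 0.2347 m
ΔV = Sy × A × Δh = 0.14 × 1.06 × 10^8 m² × 0.2347 m = 3.483 × 10^6 m³

ΔV ≈ 3.48 × 10^6 m³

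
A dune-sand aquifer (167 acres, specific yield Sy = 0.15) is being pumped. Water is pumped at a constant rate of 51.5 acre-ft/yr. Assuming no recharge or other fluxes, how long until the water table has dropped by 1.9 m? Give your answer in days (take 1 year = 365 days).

A = 167 acres = 6.758 × 10^5 m²
ΔV = Sy × A × Δh = 0.15 × 6.758 × 10^5 × 1.9 = 1.926 × 10^5 m³
Q = 51.5 acre-ft/yr = 174 m³/d
t = ΔV / Q = 1.926 × 10^5 m³ / 174 m³/d = 1107 d

t ≈ 1110 days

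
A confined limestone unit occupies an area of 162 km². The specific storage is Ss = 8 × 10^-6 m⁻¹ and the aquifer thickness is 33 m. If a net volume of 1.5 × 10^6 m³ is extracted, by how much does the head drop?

S = Ss × b = 8 × 10^-6 m⁻¹ × 33 m = 2.64 × 10^-4
A = 162 km² = 1.62 × 10^8 m²
Δh = ΔV / (S × A) = 1.5 × 10^6 m³ / (2.64 × 10^-4 × 1.62 × 10^8 m²) = 35.07 m

Δh ≈ 35.1 m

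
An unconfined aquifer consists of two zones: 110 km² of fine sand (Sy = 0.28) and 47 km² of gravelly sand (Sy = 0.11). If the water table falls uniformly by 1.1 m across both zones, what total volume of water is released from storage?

ΔV ≈ 3.96 × 10^7 m³

A₁ = 110 km² = 1.1 × 10^8 m²; A₂ = 47 km² = 4.7 × 10^7 m²
ΔV₁ = 0.28 × 1.1 × 10^8 × 1.1 = 3.388 × 10^7 m³
ΔV₂ = 0.11 × 4.7 × 10^7 × 1.1 = 5.687 × 10^6 m³
ΔV = ΔV₁ + ΔV₂ = 3.957 × 10^7 m³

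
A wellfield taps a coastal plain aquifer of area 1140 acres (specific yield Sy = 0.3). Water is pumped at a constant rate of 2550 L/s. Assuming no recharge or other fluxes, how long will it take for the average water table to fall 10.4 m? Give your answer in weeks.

A = 1140 acres = 4.613 × 10^6 m²
ΔV = Sy × A × Δh = 0.3 × 4.613 × 10^6 × 10.4 = 1.439 × 10^7 m³
Q = 2550 L/s = 2.203 × 10^5 m³/d
t = ΔV / Q = 1.439 × 10^7 m³ / 2.203 × 10^5 m³/d = 65.33 d
t = 65.33 d ≈ 9.333 weeks

t ≈ 9.33 weeks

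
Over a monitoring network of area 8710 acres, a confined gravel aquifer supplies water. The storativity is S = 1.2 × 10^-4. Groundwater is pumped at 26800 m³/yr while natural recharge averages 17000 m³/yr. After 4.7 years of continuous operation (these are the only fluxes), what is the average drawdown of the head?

Δh ≈ 10.9 m

A = 8710 acres = 3.525 × 10^7 m²
Net abstraction = 26800 − 17000 = 9800 m³/yr
Q_net = 9800 m³/yr = 26.85 m³/d
t = 4.7 years = 1716 d
ΔV = Q × t = 26.85 m³/d × 1716 d = 46060 m³
Δh = ΔV / (S × A) = 46060 / (1.2 × 10^-4 × 3.525 × 10^7) = 10.89 m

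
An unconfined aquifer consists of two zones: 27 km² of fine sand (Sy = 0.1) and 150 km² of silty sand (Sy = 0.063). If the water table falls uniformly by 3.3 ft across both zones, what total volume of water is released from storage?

ΔV ≈ 1.22 × 10^7 m³

A₁ = 27 km² = 2.7 × 10^7 m²; A₂ = 150 km² = 1.5 × 10^8 m²
Δh = 3.3 ft = 1.006 m
ΔV₁ = 0.1 × 2.7 × 10^7 × 1.006 = 2.716 × 10^6 m³
ΔV₂ = 0.063 × 1.5 × 10^8 × 1.006 = 9.505 × 10^6 m³
ΔV = ΔV₁ + ΔV₂ = 1.222 × 10^7 m³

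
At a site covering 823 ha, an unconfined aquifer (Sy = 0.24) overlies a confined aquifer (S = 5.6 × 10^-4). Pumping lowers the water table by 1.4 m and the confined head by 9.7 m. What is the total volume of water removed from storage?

ΔV ≈ 2.81 × 10^6 m³

A = 823 ha = 8.23 × 10^6 m²
Unconfined: ΔV_u = Sy × A × Δh_u = 0.24 × 8.23 × 10^6 × 1.4 = 2.765 × 10^6 m³
Confined: ΔV_c = S × A × Δh_c = 5.6 × 10^-4 × 8.23 × 10^6 × 9.7 = 44710 m³
Total ΔV = 2.765 × 10^6 + 44710 = 2.81 × 10^6 m³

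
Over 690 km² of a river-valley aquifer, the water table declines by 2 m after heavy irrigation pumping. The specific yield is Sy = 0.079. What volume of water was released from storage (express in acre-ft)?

A = 690 km² = 6.9 × 10^8 m²
ΔV = Sy × A × Δh = 0.079 × 6.9 × 10^8 m² × 2 m = 1.09 × 10^8 m³
ΔV = 1.09 × 10^8 m³ = 88380 acre-ft

ΔV ≈ 88400 acre-ft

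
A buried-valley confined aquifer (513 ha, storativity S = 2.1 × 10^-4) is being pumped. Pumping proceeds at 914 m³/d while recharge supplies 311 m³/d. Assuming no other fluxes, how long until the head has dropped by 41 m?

A = 513 ha = 5.13 × 10^6 m²
ΔV = S × A × Δh = 2.1 × 10^-4 × 5.13 × 10^6 × 41 = 44170 m³
Net withdrawal = 914 − 311 = 603 m³/d
t = ΔV / Q = 44170 m³ / 603 m³/d = 73.25 d

t ≈ 73.2 days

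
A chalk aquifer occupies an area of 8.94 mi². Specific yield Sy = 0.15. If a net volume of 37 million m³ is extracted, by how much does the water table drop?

Δh ≈ 10.7 m

A = 8.94 mi² = 2.315 × 10^7 m²
ΔV = 37 million m³ = 3.7 × 10^7 m³
Δh = ΔV / (Sy × A) = 3.7 × 10^7 m³ / (0.15 × 2.315 × 10^7 m²) = 10.65 m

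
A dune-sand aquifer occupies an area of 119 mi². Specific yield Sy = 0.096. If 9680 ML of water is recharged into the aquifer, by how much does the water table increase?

Δh ≈ 0.327 m

A = 119 mi² = 3.082 × 10^8 m²
ΔV = 9680 ML = 9.68 × 10^6 m³
Δh = ΔV / (Sy × A) = 9.68 × 10^6 m³ / (0.096 × 3.082 × 10^8 m²) = 0.3272 m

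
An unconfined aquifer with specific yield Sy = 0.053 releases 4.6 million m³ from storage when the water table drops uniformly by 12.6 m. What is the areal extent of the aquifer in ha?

ΔV = 4.6 million m³ = 4.6 × 10^6 m³
A = ΔV / (Sy × Δh) = 4.6 × 10^6 / (0.053 × 12.6) = 6.888 × 10^6 m²
A = 6.888 × 10^6 m² = 688.8 ha

A ≈ 689 ha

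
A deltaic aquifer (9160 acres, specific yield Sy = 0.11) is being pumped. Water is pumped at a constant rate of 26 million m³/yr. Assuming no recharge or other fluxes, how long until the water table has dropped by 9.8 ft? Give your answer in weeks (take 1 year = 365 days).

A = 9160 acres = 3.707 × 10^7 m²
Δh = 9.8 ft = 2.987 m
ΔV = Sy × A × Δh = 0.11 × 3.707 × 10^7 × 2.987 = 1.218 × 10^7 m³
Q = 26 million m³/yr = 71230 m³/d
t = ΔV / Q = 1.218 × 10^7 m³ / 71230 m³/d = 171 d
t = 171 d ≈ 24.43 weeks

t ≈ 24.4 weeks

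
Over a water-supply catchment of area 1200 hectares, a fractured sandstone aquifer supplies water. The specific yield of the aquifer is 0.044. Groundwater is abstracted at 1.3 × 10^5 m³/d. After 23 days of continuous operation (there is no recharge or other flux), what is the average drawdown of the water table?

Δh ≈ 5.66 m

A = 1200 hectares = 1.2 × 10^7 m²
ΔV = Q × t = 1.3 × 10^5 m³/d × 23 d = 2.99 × 10^6 m³
Δh = ΔV / (Sy × A) = 2.99 × 10^6 / (0.044 × 1.2 × 10^7) = 5.663 m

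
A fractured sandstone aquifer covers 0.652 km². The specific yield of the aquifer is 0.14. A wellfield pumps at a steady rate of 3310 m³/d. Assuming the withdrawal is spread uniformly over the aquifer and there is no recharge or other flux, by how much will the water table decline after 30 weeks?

Δh ≈ 7.62 m

A = 0.652 km² = 6.52 × 10^5 m²
t = 30 weeks = 210 d
ΔV = Q × t = 3310 m³/d × 210 d = 6.951 × 10^5 m³
Δh = ΔV / (Sy × A) = 6.951 × 10^5 / (0.14 × 6.52 × 10^5) = 7.615 m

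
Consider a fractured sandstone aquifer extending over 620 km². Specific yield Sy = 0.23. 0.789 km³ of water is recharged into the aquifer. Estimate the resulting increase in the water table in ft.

Δh ≈ 18.2 ft

A = 620 km² = 6.2 × 10^8 m²
ΔV = 0.789 km³ = 7.89 × 10^8 m³
Δh = ΔV / (Sy × A) = 7.89 × 10^8 m³ / (0.23 × 6.2 × 10^8 m²) = 5.533 m
Δh = 5.533 m = 18.15 ft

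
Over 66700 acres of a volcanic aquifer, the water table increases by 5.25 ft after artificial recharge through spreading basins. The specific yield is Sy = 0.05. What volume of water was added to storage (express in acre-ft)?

A = 66700 acres = 2.699 × 10^8 m²
Δh = 5.25 ft = 1.6 m
ΔV = Sy × A × Δh = 0.05 × 2.699 × 10^8 m² × 1.6 m = 2.16 × 10^7 m³
ΔV = 2.16 × 10^7 m³ = 17510 acre-ft

ΔV ≈ 17500 acre-ft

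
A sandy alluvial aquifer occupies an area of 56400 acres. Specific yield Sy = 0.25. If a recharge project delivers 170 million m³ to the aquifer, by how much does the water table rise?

Δh ≈ 2.98 m

A = 56400 acres = 2.282 × 10^8 m²
ΔV = 170 million m³ = 1.7 × 10^8 m³
Δh = ΔV / (Sy × A) = 1.7 × 10^8 m³ / (0.25 × 2.282 × 10^8 m²) = 2.979 m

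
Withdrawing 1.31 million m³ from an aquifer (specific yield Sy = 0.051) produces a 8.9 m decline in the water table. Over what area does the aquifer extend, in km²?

A ≈ 2.89 km²

ΔV = 1.31 million m³ = 1.31 × 10^6 m³
A = ΔV / (Sy × Δh) = 1.31 × 10^6 / (0.051 × 8.9) = 2.886 × 10^6 m²
A = 2.886 × 10^6 m² = 2.886 km²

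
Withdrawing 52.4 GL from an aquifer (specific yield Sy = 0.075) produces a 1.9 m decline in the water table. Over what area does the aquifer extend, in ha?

ΔV = 52.4 GL = 5.24 × 10^7 m³
A = ΔV / (Sy × Δh) = 5.24 × 10^7 / (0.075 × 1.9) = 3.677 × 10^8 m²
A = 3.677 × 10^8 m² = 36770 ha

A ≈ 36800 ha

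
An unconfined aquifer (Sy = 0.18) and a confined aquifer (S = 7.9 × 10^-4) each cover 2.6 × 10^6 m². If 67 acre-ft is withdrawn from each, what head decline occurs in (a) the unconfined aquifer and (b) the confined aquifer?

ΔV = 67 acre-ft = 82640 m³
Unconfined: Δh_u = ΔV/(Sy·A) = 82640/(0.18 × 2.6 × 10^6) = 0.1766 m
Confined: Δh_c = ΔV/(S·A) = 82640/(7.9 × 10^-4 × 2.6 × 10^6) = 40.24 m

Δh_u ≈ 0.177 m; Δh_c ≈ 40.2 m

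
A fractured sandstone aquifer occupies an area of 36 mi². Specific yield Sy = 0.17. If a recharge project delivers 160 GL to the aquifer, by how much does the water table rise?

A = 36 mi² = 9.324 × 10^7 m²
ΔV = 160 GL = 1.6 × 10^8 m³
Δh = ΔV / (Sy × A) = 1.6 × 10^8 m³ / (0.17 × 9.324 × 10^7 m²) = 10.09 m

Δh ≈ 10.1 m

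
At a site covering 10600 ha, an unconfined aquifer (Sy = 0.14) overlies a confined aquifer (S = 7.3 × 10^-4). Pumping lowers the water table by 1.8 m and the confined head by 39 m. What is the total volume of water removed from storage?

A = 10600 ha = 1.06 × 10^8 m²
Unconfined: ΔV_u = Sy × A × Δh_u = 0.14 × 1.06 × 10^8 × 1.8 = 2.671 × 10^7 m³
Confined: ΔV_c = S × A × Δh_c = 7.3 × 10^-4 × 1.06 × 10^8 × 39 = 3.018 × 10^6 m³
Total ΔV = 2.671 × 10^7 + 3.018 × 10^6 = 2.973 × 10^7 m³

ΔV ≈ 2.97 × 10^7 m³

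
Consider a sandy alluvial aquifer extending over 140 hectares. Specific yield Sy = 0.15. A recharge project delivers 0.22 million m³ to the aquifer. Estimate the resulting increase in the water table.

A = 140 hectares = 1.4 × 10^6 m²
ΔV = 0.22 million m³ = 2.2 × 10^5 m³
Δh = ΔV / (Sy × A) = 2.2 × 10^5 m³ / (0.15 × 1.4 × 10^6 m²) = 1.048 m

Δh ≈ 1.05 m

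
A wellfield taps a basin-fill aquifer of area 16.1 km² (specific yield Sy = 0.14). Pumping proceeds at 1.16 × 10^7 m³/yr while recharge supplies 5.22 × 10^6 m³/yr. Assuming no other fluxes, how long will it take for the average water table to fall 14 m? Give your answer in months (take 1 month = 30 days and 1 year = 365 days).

A = 16.1 km² = 1.61 × 10^7 m²
ΔV = Sy × A × Δh = 0.14 × 1.61 × 10^7 × 14 = 3.156 × 10^7 m³
Net withdrawal = 1.16 × 10^7 − 5.22 × 10^6 = 6.38 × 10^6 m³/yr = 17480 m³/d
t = ΔV / Q = 3.156 × 10^7 m³ / 17480 m³/d = 1805 d
t = 1805 d ≈ 60.18 months

t ≈ 60.2 months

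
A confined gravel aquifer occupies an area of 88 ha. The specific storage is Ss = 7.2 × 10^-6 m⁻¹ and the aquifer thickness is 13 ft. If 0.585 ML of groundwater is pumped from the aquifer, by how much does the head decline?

Δh ≈ 23.3 m

b = 13 ft = 3.962 m
S = Ss × b = 7.2 × 10^-6 m⁻¹ × 3.962 m = 2.853 × 10^-5
A = 88 ha = 8.8 × 10^5 m²
ΔV = 0.585 ML = 585 m³
Δh = ΔV / (S × A) = 585 m³ / (2.853 × 10^-5 × 8.8 × 10^5 m²) = 23.3 m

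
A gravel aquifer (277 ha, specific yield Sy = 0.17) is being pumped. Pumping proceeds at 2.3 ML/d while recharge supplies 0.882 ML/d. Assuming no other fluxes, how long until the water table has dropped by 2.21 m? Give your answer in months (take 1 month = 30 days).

t ≈ 24.5 months

A = 277 ha = 2.77 × 10^6 m²
ΔV = Sy × A × Δh = 0.17 × 2.77 × 10^6 × 2.21 = 1.041 × 10^6 m³
Net withdrawal = 2.3 − 0.882 = 1.418 ML/d = 1418 m³/d
t = ΔV / Q = 1.041 × 10^6 m³ / 1418 m³/d = 733.9 d
t = 733.9 d ≈ 24.46 months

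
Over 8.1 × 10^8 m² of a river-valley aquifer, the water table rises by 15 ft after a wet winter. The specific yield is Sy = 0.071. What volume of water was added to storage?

Δh = 15 ft = 4.572 m
ΔV = Sy × A × Δh = 0.071 × 8.1 × 10^8 m² × 4.572 m = 2.629 × 10^8 m³

ΔV ≈ 2.63 × 10^8 m³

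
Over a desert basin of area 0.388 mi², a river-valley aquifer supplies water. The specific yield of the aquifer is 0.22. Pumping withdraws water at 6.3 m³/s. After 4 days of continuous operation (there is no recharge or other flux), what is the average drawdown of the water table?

Δh ≈ 9.85 m

A = 0.388 mi² = 1.005 × 10^6 m²
Q = 6.3 m³/s = 5.443 × 10^5 m³/d
ΔV = Q × t = 5.443 × 10^5 m³/d × 4 d = 2.177 × 10^6 m³
Δh = ΔV / (Sy × A) = 2.177 × 10^6 / (0.22 × 1.005 × 10^6) = 9.848 m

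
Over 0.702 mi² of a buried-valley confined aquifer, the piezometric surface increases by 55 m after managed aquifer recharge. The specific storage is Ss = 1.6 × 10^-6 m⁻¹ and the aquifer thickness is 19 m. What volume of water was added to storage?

ΔV ≈ 3040 m³

S = Ss × b = 1.6 × 10^-6 m⁻¹ × 19 m = 3.04 × 10^-5
A = 0.702 mi² = 1.818 × 10^6 m²
ΔV = S × A × Δh = 3.04 × 10^-5 × 1.818 × 10^6 m² × 55 m = 3040 m³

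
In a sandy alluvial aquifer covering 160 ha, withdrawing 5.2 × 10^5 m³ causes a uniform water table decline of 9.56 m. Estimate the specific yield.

A = 160 ha = 1.6 × 10^6 m²
Sy = ΔV / (A × Δh) = 5.2 × 10^5 m³ / (1.6 × 10^6 m² × 9.56 m) = 0.034

Sy ≈ 0.034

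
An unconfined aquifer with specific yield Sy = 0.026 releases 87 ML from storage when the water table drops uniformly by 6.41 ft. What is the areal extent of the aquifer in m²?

Δh = 6.41 ft = 1.954 m
ΔV = 87 ML = 87000 m³
A = ΔV / (Sy × Δh) = 87000 / (0.026 × 1.954) = 1.713 × 10^6 m²

A ≈ 1.71 × 10^6 m²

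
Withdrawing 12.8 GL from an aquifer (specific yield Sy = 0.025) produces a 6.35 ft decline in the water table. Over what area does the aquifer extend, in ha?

A ≈ 26500 ha

Δh = 6.35 ft = 1.935 m
ΔV = 12.8 GL = 1.28 × 10^7 m³
A = ΔV / (Sy × Δh) = 1.28 × 10^7 / (0.025 × 1.935) = 2.645 × 10^8 m²
A = 2.645 × 10^8 m² = 26450 ha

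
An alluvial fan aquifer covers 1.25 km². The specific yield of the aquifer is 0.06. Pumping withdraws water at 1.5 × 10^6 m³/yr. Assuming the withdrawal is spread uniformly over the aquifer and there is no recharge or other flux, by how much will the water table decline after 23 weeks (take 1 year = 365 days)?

A = 1.25 km² = 1.25 × 10^6 m²
Q = 1.5 × 10^6 m³/yr = 4110 m³/d
t = 23 weeks = 161 d
ΔV = Q × t = 4110 m³/d × 161 d = 6.616 × 10^5 m³
Δh = ΔV / (Sy × A) = 6.616 × 10^5 / (0.06 × 1.25 × 10^6) = 8.822 m

Δh ≈ 8.82 m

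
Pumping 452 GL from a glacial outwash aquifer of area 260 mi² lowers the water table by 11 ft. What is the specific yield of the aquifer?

Sy ≈ 0.2

A = 260 mi² = 6.734 × 10^8 m²
Δh = 11 ft = 3.353 m
ΔV = 452 GL = 4.52 × 10^8 m³
Sy = ΔV / (A × Δh) = 4.52 × 10^8 m³ / (6.734 × 10^8 m² × 3.353 m) = 0.2002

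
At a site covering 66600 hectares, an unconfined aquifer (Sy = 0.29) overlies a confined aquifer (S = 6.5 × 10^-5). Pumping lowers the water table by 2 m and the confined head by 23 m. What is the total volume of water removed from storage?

A = 66600 hectares = 6.66 × 10^8 m²
Unconfined: ΔV_u = Sy × A × Δh_u = 0.29 × 6.66 × 10^8 × 2 = 3.863 × 10^8 m³
Confined: ΔV_c = S × A × Δh_c = 6.5 × 10^-5 × 6.66 × 10^8 × 23 = 9.957 × 10^5 m³
Total ΔV = 3.863 × 10^8 + 9.957 × 10^5 = 3.873 × 10^8 m³

ΔV ≈ 3.87 × 10^8 m³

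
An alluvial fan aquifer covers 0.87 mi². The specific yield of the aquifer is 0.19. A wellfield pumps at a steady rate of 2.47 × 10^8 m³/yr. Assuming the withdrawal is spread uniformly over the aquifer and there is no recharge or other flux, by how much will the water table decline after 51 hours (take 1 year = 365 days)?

Δh ≈ 3.36 m

A = 0.87 mi² = 2.253 × 10^6 m²
Q = 2.47 × 10^8 m³/yr = 6.767 × 10^5 m³/d
t = 51 hours = 2.125 d
ΔV = Q × t = 6.767 × 10^5 m³/d × 2.125 d = 1.438 × 10^6 m³
Δh = ΔV / (Sy × A) = 1.438 × 10^6 / (0.19 × 2.253 × 10^6) = 3.359 m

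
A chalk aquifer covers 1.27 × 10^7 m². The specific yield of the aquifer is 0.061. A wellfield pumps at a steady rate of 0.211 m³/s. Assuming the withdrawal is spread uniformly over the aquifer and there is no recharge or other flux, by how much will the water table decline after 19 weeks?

Δh ≈ 3.13 m

Q = 0.211 m³/s = 18230 m³/d
t = 19 weeks = 133 d
ΔV = Q × t = 18230 m³/d × 133 d = 2.425 × 10^6 m³
Δh = ΔV / (Sy × A) = 2.425 × 10^6 / (0.061 × 1.27 × 10^7) = 3.13 m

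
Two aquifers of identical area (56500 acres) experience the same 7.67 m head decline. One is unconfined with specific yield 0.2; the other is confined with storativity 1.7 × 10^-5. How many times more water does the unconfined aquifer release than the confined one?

A = 56500 acres = 2.286 × 10^8 m²
Unconfined: ΔV_u = Sy × A × Δh = 0.2 × 2.286 × 10^8 × 7.67 = 3.507 × 10^8 m³
Confined: ΔV_c = S × A × Δh = 1.7 × 10^-5 × 2.286 × 10^8 × 7.67 = 29810 m³
Ratio = ΔV_u / ΔV_c = Sy / S = 0.2 / 1.7 × 10^-5 = 11760

ΔV_u / ΔV_c ≈ 11800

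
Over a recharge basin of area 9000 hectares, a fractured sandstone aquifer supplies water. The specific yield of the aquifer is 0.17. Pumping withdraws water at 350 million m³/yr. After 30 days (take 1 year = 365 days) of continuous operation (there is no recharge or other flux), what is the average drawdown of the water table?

A = 9000 hectares = 9 × 10^7 m²
Q = 350 million m³/yr = 9.589 × 10^5 m³/d
ΔV = Q × t = 9.589 × 10^5 m³/d × 30 d = 2.877 × 10^7 m³
Δh = ΔV / (Sy × A) = 2.877 × 10^7 / (0.17 × 9 × 10^7) = 1.88 m

Δh ≈ 1.88 m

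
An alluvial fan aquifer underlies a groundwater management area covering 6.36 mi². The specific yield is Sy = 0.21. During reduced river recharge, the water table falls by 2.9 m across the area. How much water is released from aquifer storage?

A = 6.36 mi² = 1.647 × 10^7 m²
ΔV = Sy × A × Δh = 0.21 × 1.647 × 10^7 m² × 2.9 m = 1.003 × 10^7 m³

ΔV ≈ 1 × 10^7 m³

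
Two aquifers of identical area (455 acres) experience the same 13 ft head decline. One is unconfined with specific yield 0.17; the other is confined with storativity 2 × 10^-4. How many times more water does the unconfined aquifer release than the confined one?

ΔV_u / ΔV_c ≈ 850

A = 455 acres = 1.841 × 10^6 m²
Δh = 13 ft = 3.962 m
Unconfined: ΔV_u = Sy × A × Δh = 0.17 × 1.841 × 10^6 × 3.962 = 1.24 × 10^6 m³
Confined: ΔV_c = S × A × Δh = 2 × 10^-4 × 1.841 × 10^6 × 3.962 = 1459 m³
Ratio = ΔV_u / ΔV_c = Sy / S = 0.17 / 2 × 10^-4 = 850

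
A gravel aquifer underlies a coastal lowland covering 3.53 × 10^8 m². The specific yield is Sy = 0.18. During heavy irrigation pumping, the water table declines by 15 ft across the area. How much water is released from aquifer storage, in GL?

Δh = 15 ft = 4.572 m
ΔV = Sy × A × Δh = 0.18 × 3.53 × 10^8 m² × 4.572 m = 2.905 × 10^8 m³
ΔV = 2.905 × 10^8 m³ = 290.5 GL

ΔV ≈ 291 GL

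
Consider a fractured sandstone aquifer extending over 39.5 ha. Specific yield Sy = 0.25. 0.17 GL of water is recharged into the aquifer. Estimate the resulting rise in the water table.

A = 39.5 ha = 3.95 × 10^5 m²
ΔV = 0.17 GL = 1.7 × 10^5 m³
Δh = ΔV / (Sy × A) = 1.7 × 10^5 m³ / (0.25 × 3.95 × 10^5 m²) = 1.722 m

Δh ≈ 1.72 m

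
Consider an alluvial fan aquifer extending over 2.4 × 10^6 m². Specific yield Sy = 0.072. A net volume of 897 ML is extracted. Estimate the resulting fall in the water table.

Δh ≈ 5.19 m

ΔV = 897 ML = 8.97 × 10^5 m³
Δh = ΔV / (Sy × A) = 8.97 × 10^5 m³ / (0.072 × 2.4 × 10^6 m²) = 5.191 m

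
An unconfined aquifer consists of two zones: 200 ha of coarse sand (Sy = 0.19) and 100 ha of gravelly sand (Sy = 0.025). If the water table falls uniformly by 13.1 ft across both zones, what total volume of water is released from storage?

A₁ = 200 ha = 2 × 10^6 m²; A₂ = 100 ha = 1 × 10^6 m²
Δh = 13.1 ft = 3.993 m
ΔV₁ = 0.19 × 2 × 10^6 × 3.993 = 1.517 × 10^6 m³
ΔV₂ = 0.025 × 1 × 10^6 × 3.993 = 99820 m³
ΔV = ΔV₁ + ΔV₂ = 1.617 × 10^6 m³

ΔV ≈ 1.62 × 10^6 m³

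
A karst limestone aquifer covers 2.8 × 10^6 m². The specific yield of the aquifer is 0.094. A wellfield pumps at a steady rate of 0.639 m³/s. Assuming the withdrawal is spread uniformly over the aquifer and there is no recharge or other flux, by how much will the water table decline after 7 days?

Q = 0.639 m³/s = 55210 m³/d
ΔV = Q × t = 55210 m³/d × 7 d = 3.865 × 10^5 m³
Δh = ΔV / (Sy × A) = 3.865 × 10^5 / (0.094 × 2.8 × 10^6) = 1.468 m

Δh ≈ 1.47 m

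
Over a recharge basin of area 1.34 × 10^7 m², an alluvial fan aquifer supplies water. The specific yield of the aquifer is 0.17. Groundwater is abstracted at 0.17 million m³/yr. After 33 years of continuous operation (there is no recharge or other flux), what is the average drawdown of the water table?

Q = 0.17 million m³/yr = 465.8 m³/d
t = 33 years = 12040 d
ΔV = Q × t = 465.8 m³/d × 12040 d = 5.61 × 10^6 m³
Δh = ΔV / (Sy × A) = 5.61 × 10^6 / (0.17 × 1.34 × 10^7) = 2.463 m

Δh ≈ 2.46 m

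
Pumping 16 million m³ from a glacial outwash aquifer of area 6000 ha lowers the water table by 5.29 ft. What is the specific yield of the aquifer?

A = 6000 ha = 6 × 10^7 m²
Δh = 5.29 ft = 1.612 m
ΔV = 16 million m³ = 1.6 × 10^7 m³
Sy = ΔV / (A × Δh) = 1.6 × 10^7 m³ / (6 × 10^7 m² × 1.612 m) = 0.1654

Sy ≈ 0.17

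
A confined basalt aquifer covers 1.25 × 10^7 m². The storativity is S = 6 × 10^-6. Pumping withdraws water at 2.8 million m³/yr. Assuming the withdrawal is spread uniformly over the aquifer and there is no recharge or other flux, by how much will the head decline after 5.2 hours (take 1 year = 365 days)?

Δh ≈ 22.2 m

Q = 2.8 million m³/yr = 7671 m³/d
t = 5.2 hours = 0.2167 d
ΔV = Q × t = 7671 m³/d × 0.2167 d = 1662 m³
Δh = ΔV / (S × A) = 1662 / (6 × 10^-6 × 1.25 × 10^7) = 22.16 m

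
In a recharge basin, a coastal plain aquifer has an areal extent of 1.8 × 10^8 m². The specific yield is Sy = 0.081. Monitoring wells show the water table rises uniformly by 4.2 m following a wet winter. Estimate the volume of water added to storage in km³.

ΔV ≈ 0.0612 km³

ΔV = Sy × A × Δh = 0.081 × 1.8 × 10^8 m² × 4.2 m = 6.124 × 10^7 m³
ΔV = 6.124 × 10^7 m³ = 0.06124 km³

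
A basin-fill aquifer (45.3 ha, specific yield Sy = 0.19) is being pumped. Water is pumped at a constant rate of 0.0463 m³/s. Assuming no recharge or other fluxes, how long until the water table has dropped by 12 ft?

A = 45.3 ha = 4.53 × 10^5 m²
Δh = 12 ft = 3.658 m
ΔV = Sy × A × Δh = 0.19 × 4.53 × 10^5 × 3.658 = 3.148 × 10^5 m³
Q = 0.0463 m³/s = 4000 m³/d
t = ΔV / Q = 3.148 × 10^5 m³ / 4000 m³/d = 78.7 d

t ≈ 78.7 days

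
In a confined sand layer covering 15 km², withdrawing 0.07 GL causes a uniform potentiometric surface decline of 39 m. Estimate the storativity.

S ≈ 1.2 × 10^-4

A = 15 km² = 1.5 × 10^7 m²
ΔV = 0.07 GL = 70000 m³
S = ΔV / (A × Δh) = 70000 m³ / (1.5 × 10^7 m² × 39 m) = 1.197 × 10^-4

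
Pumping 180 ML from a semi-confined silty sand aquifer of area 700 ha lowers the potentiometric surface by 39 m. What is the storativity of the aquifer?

A = 700 ha = 7 × 10^6 m²
ΔV = 180 ML = 1.8 × 10^5 m³
S = ΔV / (A × Δh) = 1.8 × 10^5 m³ / (7 × 10^6 m² × 39 m) = 6.593 × 10^-4

S ≈ 6.6 × 10^-4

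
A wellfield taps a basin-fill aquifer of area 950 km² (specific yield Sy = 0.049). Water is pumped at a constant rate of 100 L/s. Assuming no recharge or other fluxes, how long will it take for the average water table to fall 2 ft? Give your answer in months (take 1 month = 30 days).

t ≈ 109 months

A = 950 km² = 9.5 × 10^8 m²
Δh = 2 ft = 0.6096 m
ΔV = Sy × A × Δh = 0.049 × 9.5 × 10^8 × 0.6096 = 2.838 × 10^7 m³
Q = 100 L/s = 8640 m³/d
t = ΔV / Q = 2.838 × 10^7 m³ / 8640 m³/d = 3284 d
t = 3284 d ≈ 109.5 months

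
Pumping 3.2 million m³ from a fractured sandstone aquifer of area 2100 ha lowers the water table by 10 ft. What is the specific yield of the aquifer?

Sy ≈ 0.05

A = 2100 ha = 2.1 × 10^7 m²
Δh = 10 ft = 3.048 m
ΔV = 3.2 million m³ = 3.2 × 10^6 m³
Sy = ΔV / (A × Δh) = 3.2 × 10^6 m³ / (2.1 × 10^7 m² × 3.048 m) = 0.04999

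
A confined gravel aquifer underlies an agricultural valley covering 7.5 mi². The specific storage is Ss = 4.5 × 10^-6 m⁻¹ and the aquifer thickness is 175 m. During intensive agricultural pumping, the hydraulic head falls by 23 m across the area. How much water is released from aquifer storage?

ΔV ≈ 3.52 × 10^5 m³

S = Ss × b = 4.5 × 10^-6 m⁻¹ × 175 m = 7.875 × 10^-4
A = 7.5 mi² = 1.942 × 10^7 m²
ΔV = S × A × Δh = 7.875 × 10^-4 × 1.942 × 10^7 m² × 23 m = 3.518 × 10^5 m³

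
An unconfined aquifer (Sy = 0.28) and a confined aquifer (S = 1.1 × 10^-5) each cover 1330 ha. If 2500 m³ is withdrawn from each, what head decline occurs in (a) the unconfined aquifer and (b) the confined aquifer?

A = 1330 ha = 1.33 × 10^7 m²
Unconfined: Δh_u = ΔV/(Sy·A) = 2500/(0.28 × 1.33 × 10^7) = 6.713 × 10^-4 m
Confined: Δh_c = ΔV/(S·A) = 2500/(1.1 × 10^-5 × 1.33 × 10^7) = 17.09 m

Δh_u ≈ 6.71 × 10^-4 m; Δh_c ≈ 17.1 m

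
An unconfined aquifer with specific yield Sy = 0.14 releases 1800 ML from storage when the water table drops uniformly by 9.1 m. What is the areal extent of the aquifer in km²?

ΔV = 1800 ML = 1.8 × 10^6 m³
A = ΔV / (Sy × Δh) = 1.8 × 10^6 / (0.14 × 9.1) = 1.413 × 10^6 m²
A = 1.413 × 10^6 m² = 1.413 km²

A ≈ 1.41 km²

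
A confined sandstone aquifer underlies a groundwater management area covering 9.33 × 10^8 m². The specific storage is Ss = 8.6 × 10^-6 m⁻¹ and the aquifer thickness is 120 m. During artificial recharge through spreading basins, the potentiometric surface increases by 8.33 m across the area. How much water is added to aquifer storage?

ΔV ≈ 8.02 × 10^6 m³

S = Ss × b = 8.6 × 10^-6 m⁻¹ × 120 m = 1.032 × 10^-3
ΔV = S × A × Δh = 0.001032 × 9.33 × 10^8 m² × 8.33 m = 8.021 × 10^6 m³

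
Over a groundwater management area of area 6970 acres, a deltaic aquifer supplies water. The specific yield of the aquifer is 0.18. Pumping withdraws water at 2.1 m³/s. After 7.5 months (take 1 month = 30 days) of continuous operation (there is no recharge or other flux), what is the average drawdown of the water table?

Δh ≈ 8.04 m

A = 6970 acres = 2.821 × 10^7 m²
Q = 2.1 m³/s = 1.814 × 10^5 m³/d
t = 7.5 months = 225 d
ΔV = Q × t = 1.814 × 10^5 m³/d × 225 d = 4.082 × 10^7 m³
Δh = ΔV / (Sy × A) = 4.082 × 10^7 / (0.18 × 2.821 × 10^7) = 8.041 m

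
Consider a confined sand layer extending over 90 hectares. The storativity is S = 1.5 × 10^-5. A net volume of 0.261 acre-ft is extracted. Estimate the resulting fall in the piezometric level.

Δh ≈ 23.8 m

A = 90 hectares = 9 × 10^5 m²
ΔV = 0.261 acre-ft = 321.9 m³
Δh = ΔV / (S × A) = 321.9 m³ / (1.5 × 10^-5 × 9 × 10^5 m²) = 23.85 m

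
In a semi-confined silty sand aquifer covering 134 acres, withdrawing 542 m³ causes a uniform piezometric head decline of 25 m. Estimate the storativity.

A = 134 acres = 5.423 × 10^5 m²
S = ΔV / (A × Δh) = 542 m³ / (5.423 × 10^5 m² × 25 m) = 3.998 × 10^-5

S ≈ 4 × 10^-5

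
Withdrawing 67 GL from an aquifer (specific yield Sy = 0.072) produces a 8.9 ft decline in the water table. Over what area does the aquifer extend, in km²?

Δh = 8.9 ft = 2.713 m
ΔV = 67 GL = 6.7 × 10^7 m³
A = ΔV / (Sy × Δh) = 6.7 × 10^7 / (0.072 × 2.713) = 3.43 × 10^8 m²
A = 3.43 × 10^8 m² = 343 km²

A ≈ 343 km²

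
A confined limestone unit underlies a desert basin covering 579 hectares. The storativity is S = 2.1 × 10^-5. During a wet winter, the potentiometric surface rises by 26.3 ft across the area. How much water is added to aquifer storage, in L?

A = 579 hectares = 5.79 × 10^6 m²
Δh = 26.3 ft = 8.016 m
ΔV = S × A × Δh = 2.1 × 10^-5 × 5.79 × 10^6 m² × 8.016 m = 974.7 m³
ΔV = 974.7 m³ = 9.747 × 10^5 L

ΔV ≈ 9.75 × 10^5 L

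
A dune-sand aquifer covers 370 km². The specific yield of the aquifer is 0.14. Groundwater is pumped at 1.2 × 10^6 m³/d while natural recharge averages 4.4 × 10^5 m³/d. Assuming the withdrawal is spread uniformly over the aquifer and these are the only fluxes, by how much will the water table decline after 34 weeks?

Δh ≈ 3.49 m

A = 370 km² = 3.7 × 10^8 m²
Net abstraction = 1.2 × 10^6 − 4.4 × 10^5 = 7.6 × 10^5 m³/d
t = 34 weeks = 238 d
ΔV = Q × t = 7.6 × 10^5 m³/d × 238 d = 1.809 × 10^8 m³
Δh = ΔV / (Sy × A) = 1.809 × 10^8 / (0.14 × 3.7 × 10^8) = 3.492 m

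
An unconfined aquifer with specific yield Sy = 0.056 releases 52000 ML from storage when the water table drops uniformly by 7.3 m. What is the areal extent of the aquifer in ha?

ΔV = 52000 ML = 5.2 × 10^7 m³
A = ΔV / (Sy × Δh) = 5.2 × 10^7 / (0.056 × 7.3) = 1.272 × 10^8 m²
A = 1.272 × 10^8 m² = 12720 ha

A ≈ 12700 ha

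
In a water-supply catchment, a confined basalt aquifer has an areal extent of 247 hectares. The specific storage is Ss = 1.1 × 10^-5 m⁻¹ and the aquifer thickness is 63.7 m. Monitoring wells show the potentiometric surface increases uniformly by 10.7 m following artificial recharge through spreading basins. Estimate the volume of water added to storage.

S = Ss × b = 1.1 × 10^-5 m⁻¹ × 63.7 m = 7.007 × 10^-4
A = 247 hectares = 2.47 × 10^6 m²
ΔV = S × A × Δh = 7.007 × 10^-4 × 2.47 × 10^6 m² × 10.7 m = 18520 m³

ΔV ≈ 18500 m³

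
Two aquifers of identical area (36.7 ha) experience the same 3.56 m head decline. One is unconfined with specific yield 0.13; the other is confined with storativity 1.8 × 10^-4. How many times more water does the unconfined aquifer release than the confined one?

A = 36.7 ha = 3.67 × 10^5 m²
Unconfined: ΔV_u = Sy × A × Δh = 0.13 × 3.67 × 10^5 × 3.56 = 1.698 × 10^5 m³
Confined: ΔV_c = S × A × Δh = 1.8 × 10^-4 × 3.67 × 10^5 × 3.56 = 235.2 m³
Ratio = ΔV_u / ΔV_c = Sy / S = 0.13 / 1.8 × 10^-4 = 722.2

ΔV_u / ΔV_c ≈ 722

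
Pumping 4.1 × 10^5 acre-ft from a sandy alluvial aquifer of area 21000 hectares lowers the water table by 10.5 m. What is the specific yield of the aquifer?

A = 21000 hectares = 2.1 × 10^8 m²
ΔV = 4.1 × 10^5 acre-ft = 5.057 × 10^8 m³
Sy = ΔV / (A × Δh) = 5.057 × 10^8 m³ / (2.1 × 10^8 m² × 10.5 m) = 0.2294

Sy ≈ 0.23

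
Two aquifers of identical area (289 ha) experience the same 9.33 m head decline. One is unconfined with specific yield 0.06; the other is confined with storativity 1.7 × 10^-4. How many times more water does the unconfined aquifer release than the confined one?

ΔV_u / ΔV_c ≈ 353

A = 289 ha = 2.89 × 10^6 m²
Unconfined: ΔV_u = Sy × A × Δh = 0.06 × 2.89 × 10^6 × 9.33 = 1.618 × 10^6 m³
Confined: ΔV_c = S × A × Δh = 1.7 × 10^-4 × 2.89 × 10^6 × 9.33 = 4584 m³
Ratio = ΔV_u / ΔV_c = Sy / S = 0.06 / 1.7 × 10^-4 = 352.9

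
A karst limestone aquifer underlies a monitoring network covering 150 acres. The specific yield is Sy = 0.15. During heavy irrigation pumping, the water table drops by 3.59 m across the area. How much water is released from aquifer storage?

A = 150 acres = 6.07 × 10^5 m²
ΔV = Sy × A × Δh = 0.15 × 6.07 × 10^5 m² × 3.59 m = 3.269 × 10^5 m³

ΔV ≈ 3.27 × 10^5 m³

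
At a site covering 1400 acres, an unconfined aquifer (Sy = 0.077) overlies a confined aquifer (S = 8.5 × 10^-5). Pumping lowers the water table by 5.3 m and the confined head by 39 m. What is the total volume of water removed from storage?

A = 1400 acres = 5.666 × 10^6 m²
Unconfined: ΔV_u = Sy × A × Δh_u = 0.077 × 5.666 × 10^6 × 5.3 = 2.312 × 10^6 m³
Confined: ΔV_c = S × A × Δh_c = 8.5 × 10^-5 × 5.666 × 10^6 × 39 = 18780 m³
Total ΔV = 2.312 × 10^6 + 18780 = 2.331 × 10^6 m³

ΔV ≈ 2.33 × 10^6 m³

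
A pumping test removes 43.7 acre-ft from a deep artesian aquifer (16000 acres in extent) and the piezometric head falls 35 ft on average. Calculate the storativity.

A = 16000 acres = 6.475 × 10^7 m²
Δh = 35 ft = 10.67 m
ΔV = 43.7 acre-ft = 53900 m³
S = ΔV / (A × Δh) = 53900 m³ / (6.475 × 10^7 m² × 10.67 m) = 7.804 × 10^-5

S ≈ 7.8 × 10^-5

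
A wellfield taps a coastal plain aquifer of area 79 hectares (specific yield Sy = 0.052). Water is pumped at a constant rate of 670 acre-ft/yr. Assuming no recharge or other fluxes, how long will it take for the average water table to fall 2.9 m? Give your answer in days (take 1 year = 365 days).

t ≈ 52.6 days

A = 79 hectares = 7.9 × 10^5 m²
ΔV = Sy × A × Δh = 0.052 × 7.9 × 10^5 × 2.9 = 1.191 × 10^5 m³
Q = 670 acre-ft/yr = 2264 m³/d
t = ΔV / Q = 1.191 × 10^5 m³ / 2264 m³/d = 52.62 d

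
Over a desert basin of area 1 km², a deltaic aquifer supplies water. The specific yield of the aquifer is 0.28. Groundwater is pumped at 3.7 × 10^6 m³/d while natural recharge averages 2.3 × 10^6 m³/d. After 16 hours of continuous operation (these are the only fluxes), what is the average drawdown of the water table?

A = 1 km² = 1 × 10^6 m²
Net abstraction = 3.7 × 10^6 − 2.3 × 10^6 = 1.4 × 10^6 m³/d
t = 16 hours = 0.6667 d
ΔV = Q × t = 1.4 × 10^6 m³/d × 0.6667 d = 9.333 × 10^5 m³
Δh = ΔV / (Sy × A) = 9.333 × 10^5 / (0.28 × 1 × 10^6) = 3.333 m

Δh ≈ 3.33 m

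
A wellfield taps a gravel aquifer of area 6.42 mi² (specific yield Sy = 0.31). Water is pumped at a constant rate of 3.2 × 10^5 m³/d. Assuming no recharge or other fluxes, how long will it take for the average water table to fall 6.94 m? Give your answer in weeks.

t ≈ 16 weeks

A = 6.42 mi² = 1.663 × 10^7 m²
ΔV = Sy × A × Δh = 0.31 × 1.663 × 10^7 × 6.94 = 3.577 × 10^7 m³
t = ΔV / Q = 3.577 × 10^7 m³ / 3.2 × 10^5 m³/d = 111.8 d
t = 111.8 d ≈ 15.97 weeks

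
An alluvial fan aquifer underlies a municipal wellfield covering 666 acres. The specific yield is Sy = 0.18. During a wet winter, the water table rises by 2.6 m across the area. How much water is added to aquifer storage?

A = 666 acres = 2.695 × 10^6 m²
ΔV = Sy × A × Δh = 0.18 × 2.695 × 10^6 m² × 2.6 m = 1.261 × 10^6 m³

ΔV ≈ 1.26 × 10^6 m³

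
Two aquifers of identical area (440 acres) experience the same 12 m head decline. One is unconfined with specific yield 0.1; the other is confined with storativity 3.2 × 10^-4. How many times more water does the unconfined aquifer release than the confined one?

ΔV_u / ΔV_c ≈ 312

A = 440 acres = 1.781 × 10^6 m²
Unconfined: ΔV_u = Sy × A × Δh = 0.1 × 1.781 × 10^6 × 12 = 2.137 × 10^6 m³
Confined: ΔV_c = S × A × Δh = 3.2 × 10^-4 × 1.781 × 10^6 × 12 = 6838 m³
Ratio = ΔV_u / ΔV_c = Sy / S = 0.1 / 3.2 × 10^-4 = 312.5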